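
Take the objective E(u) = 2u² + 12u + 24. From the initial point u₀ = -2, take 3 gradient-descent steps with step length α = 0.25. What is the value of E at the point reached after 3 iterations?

6

E′(u) = 4u + 12
u₁ = -2 − 0.25·4 = -3
u₂ = -3 − 0.25·0 = -3
u₃ = -3 − 0.25·0 = -3
E(-3) = 6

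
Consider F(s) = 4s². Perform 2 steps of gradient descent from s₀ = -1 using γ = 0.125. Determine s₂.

0

F′(s) = 8s
Step 1: F′(-1) = -8; s₁ = -1 − 0.125·(-8) = 0
Step 2: F′(0) = 0; s₂ = 0 − 0.125·0 = 0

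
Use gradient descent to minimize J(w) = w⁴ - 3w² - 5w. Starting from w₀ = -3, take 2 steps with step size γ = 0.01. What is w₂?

-1.778395

J′(w) = 4w³ - 6w - 5
Step 1: J′(-3) = -95; w₁ = -3 − 0.01·(-95) = -2.05
Step 2: J′(-2.05) = -27.1605; w₂ = -2.05 − 0.01·(-27.1605) = -1.778395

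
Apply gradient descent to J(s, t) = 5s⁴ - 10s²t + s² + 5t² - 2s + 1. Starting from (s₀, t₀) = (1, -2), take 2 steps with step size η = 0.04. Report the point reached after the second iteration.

∇J = (20s³ - 20st + 2s - 2, -10s² + 10t)
(s₁, t₁) = (1, -2) − 0.04·(60, -30) = (-1.4, -0.8)
(s₂, t₂) = (-1.4, -0.8) − 0.04·(-82.08, -27.6) = (1.8832, 0.304)

(1.8832, 0.304)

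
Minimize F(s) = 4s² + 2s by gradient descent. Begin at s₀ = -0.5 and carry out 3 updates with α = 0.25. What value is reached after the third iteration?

F′(s) = 8s + 2
Step 1: F′(-0.5) = -2; s₁ = -0.5 − 0.25·(-2) = 0
Step 2: F′(0) = 2; s₂ = 0 − 0.25·2 = -0.5
Step 3: F′(-0.5) = -2; s₃ = -0.5 − 0.25·(-2) = 0

0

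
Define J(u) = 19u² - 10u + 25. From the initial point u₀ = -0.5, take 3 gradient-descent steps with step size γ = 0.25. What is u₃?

J′(u) = 38u - 10
Step 1: J′(-0.5) = -29; u₁ = -0.5 − 0.25·(-29) = 6.75
Step 2: J′(6.75) = 246.5; u₂ = 6.75 − 0.25·246.5 = -54.875
Step 3: J′(-54.875) = -2095.25; u₃ = -54.875 − 0.25·(-2095.25) = 468.9375

468.9375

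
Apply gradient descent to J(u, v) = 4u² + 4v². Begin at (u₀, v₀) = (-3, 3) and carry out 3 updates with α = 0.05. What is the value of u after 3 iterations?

-0.648

∇J = (8u, 8v)
Step 1: at (-3, 3), ∇J = (-24, 24) → (-3, 3) − 0.05·(-24, 24) = (-1.8, 1.8)
Step 2: at (-1.8, 1.8), ∇J = (-14.4, 14.4) → (-1.8, 1.8) − 0.05·(-14.4, 14.4) = (-1.08, 1.08)
Step 3: at (-1.08, 1.08), ∇J = (-8.64, 8.64) → (-1.08, 1.08) − 0.05·(-8.64, 8.64) = (-0.648, 0.648)
u = -0.648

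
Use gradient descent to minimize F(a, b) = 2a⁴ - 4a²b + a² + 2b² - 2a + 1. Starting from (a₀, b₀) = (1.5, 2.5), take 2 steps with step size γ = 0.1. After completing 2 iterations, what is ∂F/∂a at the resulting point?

∇F = (8a³ - 8ab + 2a - 2, -4a² + 4b)
(a₁, b₁) = (1.5, 2.5) − 0.1·(-2, 1) = (1.7, 2.4)
(a₂, b₂) = (1.7, 2.4) − 0.1·(8.064, -1.96) = (0.8936, 2.596)
∂F/∂a at (0.8936, 2.596) = -13.062618161152

-13.062618161152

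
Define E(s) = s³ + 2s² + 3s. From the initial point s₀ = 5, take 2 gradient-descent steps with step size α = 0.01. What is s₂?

3.344388

E′(s) = 3s² + 4s + 3
Step 1: E′(5) = 98; s₁ = 5 − 0.01·98 = 4.02
Step 2: E′(4.02) = 67.5612; s₂ = 4.02 − 0.01·67.5612 = 3.344388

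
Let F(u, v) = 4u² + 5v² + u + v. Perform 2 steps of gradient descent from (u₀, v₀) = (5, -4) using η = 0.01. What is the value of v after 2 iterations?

∇F = (8u + 1, 10v + 1)
Step 1: at (5, -4), ∇F = (41, -39) → (5, -4) − 0.01·(41, -39) = (4.59, -3.61)
Step 2: at (4.59, -3.61), ∇F = (37.72, -35.1) → (4.59, -3.61) − 0.01·(37.72, -35.1) = (4.2128, -3.259)
v = -3.259

-3.259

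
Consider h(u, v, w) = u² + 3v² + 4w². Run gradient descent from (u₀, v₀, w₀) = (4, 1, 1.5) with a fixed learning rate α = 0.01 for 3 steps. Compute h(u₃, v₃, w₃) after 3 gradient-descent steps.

21.700282449088

∇h = (2u, 6v, 8w)
(u₁, v₁, w₁) = (4, 1, 1.5) − 0.01·(8, 6, 12) = (3.92, 0.94, 1.38)
(u₂, v₂, w₂) = (3.92, 0.94, 1.38) − 0.01·(7.84, 5.64, 11.04) = (3.8416, 0.8836, 1.2696)
(u₃, v₃, w₃) = (3.8416, 0.8836, 1.2696) − 0.01·(7.6832, 5.3016, 10.1568) = (3.764768, 0.830584, 1.168032)
h(3.764768, 0.830584, 1.168032) = 21.700282449088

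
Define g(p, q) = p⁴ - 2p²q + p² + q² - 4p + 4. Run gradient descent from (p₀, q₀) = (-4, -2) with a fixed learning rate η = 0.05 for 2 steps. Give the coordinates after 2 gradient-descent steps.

∇g = (4p³ - 4pq + 2p - 4, -2p² + 2q)
(p₁, q₁) = (-4, -2) − 0.05·(-300, -36) = (11, -0.2)
(p₂, q₂) = (11, -0.2) − 0.05·(5350.8, -242.4) = (-256.54, 11.92)

(-256.54, 11.92)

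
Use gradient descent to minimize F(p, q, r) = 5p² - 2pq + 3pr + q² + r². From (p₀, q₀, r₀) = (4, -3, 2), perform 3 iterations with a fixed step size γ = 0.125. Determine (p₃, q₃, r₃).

∇F = (10p - 2q + 3r, -2p + 2q, 3p + 2r)
(p₁, q₁, r₁) = (4, -3, 2) − 0.125·(52, -14, 16) = (-2.5, -1.25, 0)
(p₂, q₂, r₂) = (-2.5, -1.25, 0) − 0.125·(-22.5, 2.5, -7.5) = (0.3125, -1.5625, 0.9375)
(p₃, q₃, r₃) = (0.3125, -1.5625, 0.9375) − 0.125·(9.0625, -3.75, 2.8125) = (-0.8203125, -1.09375, 0.5859375)

(-0.8203125, -1.09375, 0.5859375)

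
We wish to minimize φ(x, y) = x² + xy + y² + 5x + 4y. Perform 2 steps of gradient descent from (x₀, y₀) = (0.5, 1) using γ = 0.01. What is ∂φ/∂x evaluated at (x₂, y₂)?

6.5961

∇φ = (2x + y + 5, x + 2y + 4)
(x₁, y₁) = (0.5, 1) − 0.01·(7, 6.5) = (0.43, 0.935)
(x₂, y₂) = (0.43, 0.935) − 0.01·(6.795, 6.3) = (0.36205, 0.872)
∂φ/∂x at (0.36205, 0.872) = 6.5961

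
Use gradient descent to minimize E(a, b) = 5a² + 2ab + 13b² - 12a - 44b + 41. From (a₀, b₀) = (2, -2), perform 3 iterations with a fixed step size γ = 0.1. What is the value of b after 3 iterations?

16.352

∇E = (10a + 2b - 12, 2a + 26b - 44)
Step 1: at (2, -2), ∇E = (4, -92) → (2, -2) − 0.1·(4, -92) = (1.6, 7.2)
Step 2: at (1.6, 7.2), ∇E = (18.4, 146.4) → (1.6, 7.2) − 0.1·(18.4, 146.4) = (-0.24, -7.44)
Step 3: at (-0.24, -7.44), ∇E = (-29.28, -237.92) → (-0.24, -7.44) − 0.1·(-29.28, -237.92) = (2.688, 16.352)
b = 16.352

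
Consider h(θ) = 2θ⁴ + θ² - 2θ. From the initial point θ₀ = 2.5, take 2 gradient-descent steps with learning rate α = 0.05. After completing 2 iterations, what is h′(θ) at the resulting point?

67136.268974686208

h′(θ) = 8θ³ + 2θ - 2
θ₁ = 2.5 − 0.05·128 = -3.9
θ₂ = -3.9 − 0.05·(-484.352) = 20.3176
h′(θ) at (20.3176) = 67136.268974686208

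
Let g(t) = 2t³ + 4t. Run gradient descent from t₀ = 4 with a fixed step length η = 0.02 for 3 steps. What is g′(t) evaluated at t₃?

11.408165945344

g′(t) = 6t² + 4
t₁ = 4 − 0.02·100 = 2
t₂ = 2 − 0.02·28 = 1.44
t₃ = 1.44 − 0.02·16.4416 = 1.111168
g′(t) at (1.111168) = 11.408165945344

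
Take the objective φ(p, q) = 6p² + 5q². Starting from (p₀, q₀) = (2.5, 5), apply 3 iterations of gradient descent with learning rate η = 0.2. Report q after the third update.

-5

∇φ = (12p, 10q)
Step 1: at (2.5, 5), ∇φ = (30, 50) → (2.5, 5) − 0.2·(30, 50) = (-3.5, -5)
Step 2: at (-3.5, -5), ∇φ = (-42, -50) → (-3.5, -5) − 0.2·(-42, -50) = (4.9, 5)
Step 3: at (4.9, 5), ∇φ = (58.8, 50) → (4.9, 5) − 0.2·(58.8, 50) = (-6.86, -5)
q = -5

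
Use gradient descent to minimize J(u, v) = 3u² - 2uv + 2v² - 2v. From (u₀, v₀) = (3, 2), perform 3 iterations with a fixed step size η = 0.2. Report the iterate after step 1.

(0.2, 2)

∇J = (6u - 2v, -2u + 4v - 2)
Step 1: at (3, 2), ∇J = (14, 0) → (3, 2) − 0.2·(14, 0) = (0.2, 2)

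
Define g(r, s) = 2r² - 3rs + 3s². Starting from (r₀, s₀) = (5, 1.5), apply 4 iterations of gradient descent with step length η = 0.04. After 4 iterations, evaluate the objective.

∇g = (4r - 3s, -3r + 6s)
Step 1: at (5, 1.5), ∇g = (15.5, -6) → (5, 1.5) − 0.04·(15.5, -6) = (4.38, 1.74)
Step 2: at (4.38, 1.74), ∇g = (12.3, -2.7) → (4.38, 1.74) − 0.04·(12.3, -2.7) = (3.888, 1.848)
Step 3: at (3.888, 1.848), ∇g = (10.008, -0.576) → (3.888, 1.848) − 0.04·(10.008, -0.576) = (3.48768, 1.87104)
Step 4: at (3.48768, 1.87104), ∇g = (8.3376, 0.7632) → (3.48768, 1.87104) − 0.04·(8.3376, 0.7632) = (3.154176, 1.840512)
g(3.154176, 1.840512) = 12.644209410048

12.644209410048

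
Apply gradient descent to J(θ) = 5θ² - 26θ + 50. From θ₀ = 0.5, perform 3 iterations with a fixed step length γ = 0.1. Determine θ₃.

2.6

J′(θ) = 10θ - 26
θ₁ = 0.5 − 0.1·(-21) = 2.6
θ₂ = 2.6 − 0.1·0 = 2.6
θ₃ = 2.6 − 0.1·0 = 2.6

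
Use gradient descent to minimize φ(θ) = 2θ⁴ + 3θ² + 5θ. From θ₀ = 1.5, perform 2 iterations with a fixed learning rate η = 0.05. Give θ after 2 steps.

-0.56845

φ′(θ) = 8θ³ + 6θ + 5
Step 1: φ′(1.5) = 41; θ₁ = 1.5 − 0.05·41 = -0.55
Step 2: φ′(-0.55) = 0.369; θ₂ = -0.55 − 0.05·0.369 = -0.56845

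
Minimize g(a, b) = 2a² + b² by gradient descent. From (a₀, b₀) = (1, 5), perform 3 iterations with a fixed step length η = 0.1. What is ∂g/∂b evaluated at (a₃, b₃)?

∇g = (4a, 2b)
Step 1: at (1, 5), ∇g = (4, 10) → (1, 5) − 0.1·(4, 10) = (0.6, 4)
Step 2: at (0.6, 4), ∇g = (2.4, 8) → (0.6, 4) − 0.1·(2.4, 8) = (0.36, 3.2)
Step 3: at (0.36, 3.2), ∇g = (1.44, 6.4) → (0.36, 3.2) − 0.1·(1.44, 6.4) = (0.216, 2.56)
∂g/∂b at (0.216, 2.56) = 5.12

5.12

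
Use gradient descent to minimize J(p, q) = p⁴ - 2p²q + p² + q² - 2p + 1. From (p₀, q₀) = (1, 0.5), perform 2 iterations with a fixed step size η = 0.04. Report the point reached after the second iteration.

∇J = (4p³ - 4pq + 2p - 2, -2p² + 2q)
(p₁, q₁) = (1, 0.5) − 0.04·(2, -1) = (0.92, 0.54)
(p₂, q₂) = (0.92, 0.54) − 0.04·(0.967552, -0.6128) = (0.88129792, 0.564512)

(0.88129792, 0.564512)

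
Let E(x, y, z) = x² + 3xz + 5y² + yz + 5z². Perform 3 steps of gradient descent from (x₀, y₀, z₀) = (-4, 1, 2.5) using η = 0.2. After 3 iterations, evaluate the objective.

∇E = (2x + 3z, 10y + z, 3x + y + 10z)
Step 1: at (-4, 1, 2.5), ∇E = (-0.5, 12.5, 14) → (-4, 1, 2.5) − 0.2·(-0.5, 12.5, 14) = (-3.9, -1.5, -0.3)
Step 2: at (-3.9, -1.5, -0.3), ∇E = (-8.7, -15.3, -16.2) → (-3.9, -1.5, -0.3) − 0.2·(-8.7, -15.3, -16.2) = (-2.16, 1.56, 2.94)
Step 3: at (-2.16, 1.56, 2.94), ∇E = (4.5, 18.54, 24.48) → (-2.16, 1.56, 2.94) − 0.2·(4.5, 18.54, 24.48) = (-3.06, -2.148, -1.956)
E(-3.06, -2.148, -1.956) = 73.720368

73.720368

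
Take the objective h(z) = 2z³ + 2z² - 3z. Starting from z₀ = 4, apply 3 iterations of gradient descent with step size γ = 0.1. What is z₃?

h′(z) = 6z² + 4z - 3
Step 1: h′(4) = 109; z₁ = 4 − 0.1·109 = -6.9
Step 2: h′(-6.9) = 255.06; z₂ = -6.9 − 0.1·255.06 = -32.406
Step 3: h′(-32.406) = 6168.269016; z₃ = -32.406 − 0.1·6168.269016 = -649.2329016

-649.2329016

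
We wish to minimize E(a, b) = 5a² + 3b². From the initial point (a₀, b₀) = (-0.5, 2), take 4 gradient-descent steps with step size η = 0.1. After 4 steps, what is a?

0

∇E = (10a, 6b)
(a₁, b₁) = (-0.5, 2) − 0.1·(-5, 12) = (0, 0.8)
(a₂, b₂) = (0, 0.8) − 0.1·(0, 4.8) = (0, 0.32)
(a₃, b₃) = (0, 0.32) − 0.1·(0, 1.92) = (0, 0.128)
(a₄, b₄) = (0, 0.128) − 0.1·(0, 0.768) = (0, 0.0512)
a = 0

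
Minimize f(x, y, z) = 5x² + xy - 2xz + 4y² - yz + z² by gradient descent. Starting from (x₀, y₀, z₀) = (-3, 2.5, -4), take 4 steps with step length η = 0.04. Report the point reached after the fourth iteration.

∇f = (10x + y - 2z, x + 8y - z, -2x - y + 2z)
Step 1: at (-3, 2.5, -4), ∇f = (-19.5, 21, -4.5) → (-3, 2.5, -4) − 0.04·(-19.5, 21, -4.5) = (-2.22, 1.66, -3.82)
Step 2: at (-2.22, 1.66, -3.82), ∇f = (-12.9, 14.88, -4.86) → (-2.22, 1.66, -3.82) − 0.04·(-12.9, 14.88, -4.86) = (-1.704, 1.0648, -3.6256)
Step 3: at (-1.704, 1.0648, -3.6256), ∇f = (-8.724, 10.44, -4.908) → (-1.704, 1.0648, -3.6256) − 0.04·(-8.724, 10.44, -4.908) = (-1.35504, 0.6472, -3.42928)
Step 4: at (-1.35504, 0.6472, -3.42928), ∇f = (-6.04464, 7.25184, -4.79568) → (-1.35504, 0.6472, -3.42928) − 0.04·(-6.04464, 7.25184, -4.79568) = (-1.1132544, 0.3571264, -3.2374528)

(-1.1132544, 0.3571264, -3.2374528)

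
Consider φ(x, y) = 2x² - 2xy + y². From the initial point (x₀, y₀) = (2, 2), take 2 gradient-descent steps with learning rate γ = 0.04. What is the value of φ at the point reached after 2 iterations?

2.98836992

∇φ = (4x - 2y, -2x + 2y)
(x₁, y₁) = (2, 2) − 0.04·(4, 0) = (1.84, 2)
(x₂, y₂) = (1.84, 2) − 0.04·(3.36, 0.32) = (1.7056, 1.9872)
φ(1.7056, 1.9872) = 2.98836992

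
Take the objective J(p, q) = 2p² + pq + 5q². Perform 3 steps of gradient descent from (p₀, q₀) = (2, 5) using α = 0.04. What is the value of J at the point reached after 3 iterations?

7.106610987008

∇J = (4p + q, p + 10q)
Step 1: at (2, 5), ∇J = (13, 52) → (2, 5) − 0.04·(13, 52) = (1.48, 2.92)
Step 2: at (1.48, 2.92), ∇J = (8.84, 30.68) → (1.48, 2.92) − 0.04·(8.84, 30.68) = (1.1264, 1.6928)
Step 3: at (1.1264, 1.6928), ∇J = (6.1984, 18.0544) → (1.1264, 1.6928) − 0.04·(6.1984, 18.0544) = (0.878464, 0.970624)
J(0.878464, 0.970624) = 7.106610987008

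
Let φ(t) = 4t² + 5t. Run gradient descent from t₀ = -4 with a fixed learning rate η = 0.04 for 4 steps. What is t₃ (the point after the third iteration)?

φ′(t) = 8t + 5
Step 1: φ′(-4) = -27; t₁ = -4 − 0.04·(-27) = -2.92
Step 2: φ′(-2.92) = -18.36; t₂ = -2.92 − 0.04·(-18.36) = -2.1856
Step 3: φ′(-2.1856) = -12.4848; t₃ = -2.1856 − 0.04·(-12.4848) = -1.686208

-1.686208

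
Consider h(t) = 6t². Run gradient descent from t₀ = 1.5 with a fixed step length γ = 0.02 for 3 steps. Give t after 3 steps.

0.658464

h′(t) = 12t
Step 1: h′(1.5) = 18; t₁ = 1.5 − 0.02·18 = 1.14
Step 2: h′(1.14) = 13.68; t₂ = 1.14 − 0.02·13.68 = 0.8664
Step 3: h′(0.8664) = 10.3968; t₃ = 0.8664 − 0.02·10.3968 = 0.658464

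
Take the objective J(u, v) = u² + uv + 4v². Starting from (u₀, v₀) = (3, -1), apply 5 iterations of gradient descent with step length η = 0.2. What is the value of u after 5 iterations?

∇J = (2u + v, u + 8v)
(u₁, v₁) = (3, -1) − 0.2·(5, -5) = (2, 0)
(u₂, v₂) = (2, 0) − 0.2·(4, 2) = (1.2, -0.4)
(u₃, v₃) = (1.2, -0.4) − 0.2·(2, -2) = (0.8, 0)
(u₄, v₄) = (0.8, 0) − 0.2·(1.6, 0.8) = (0.48, -0.16)
(u₅, v₅) = (0.48, -0.16) − 0.2·(0.8, -0.8) = (0.32, 0)
u = 0.32

0.32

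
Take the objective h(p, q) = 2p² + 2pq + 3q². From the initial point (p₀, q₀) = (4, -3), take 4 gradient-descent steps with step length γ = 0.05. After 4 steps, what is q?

∇h = (4p + 2q, 2p + 6q)
(p₁, q₁) = (4, -3) − 0.05·(10, -10) = (3.5, -2.5)
(p₂, q₂) = (3.5, -2.5) − 0.05·(9, -8) = (3.05, -2.1)
(p₃, q₃) = (3.05, -2.1) − 0.05·(8, -6.5) = (2.65, -1.775)
(p₄, q₄) = (2.65, -1.775) − 0.05·(7.05, -5.35) = (2.2975, -1.5075)
q = -1.5075

-1.5075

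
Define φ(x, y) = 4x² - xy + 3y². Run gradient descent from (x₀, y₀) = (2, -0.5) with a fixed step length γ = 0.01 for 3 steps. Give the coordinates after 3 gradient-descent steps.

∇φ = (8x - y, -x + 6y)
(x₁, y₁) = (2, -0.5) − 0.01·(16.5, -5) = (1.835, -0.45)
(x₂, y₂) = (1.835, -0.45) − 0.01·(15.13, -4.535) = (1.6837, -0.40465)
(x₃, y₃) = (1.6837, -0.40465) − 0.01·(13.87425, -4.1116) = (1.5449575, -0.363534)

(1.5449575, -0.363534)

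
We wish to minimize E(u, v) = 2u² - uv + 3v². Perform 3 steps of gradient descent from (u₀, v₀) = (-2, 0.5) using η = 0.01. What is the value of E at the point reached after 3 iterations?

7.1967831653005

∇E = (4u - v, -u + 6v)
(u₁, v₁) = (-2, 0.5) − 0.01·(-8.5, 5) = (-1.915, 0.45)
(u₂, v₂) = (-1.915, 0.45) − 0.01·(-8.11, 4.615) = (-1.8339, 0.40385)
(u₃, v₃) = (-1.8339, 0.40385) − 0.01·(-7.73945, 4.257) = (-1.7565055, 0.36128)
E(-1.7565055, 0.36128) = 7.1967831653005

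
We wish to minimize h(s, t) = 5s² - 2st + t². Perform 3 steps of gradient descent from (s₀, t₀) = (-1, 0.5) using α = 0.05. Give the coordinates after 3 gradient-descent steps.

(-0.068, 0.224)

∇h = (10s - 2t, -2s + 2t)
(s₁, t₁) = (-1, 0.5) − 0.05·(-11, 3) = (-0.45, 0.35)
(s₂, t₂) = (-0.45, 0.35) − 0.05·(-5.2, 1.6) = (-0.19, 0.27)
(s₃, t₃) = (-0.19, 0.27) − 0.05·(-2.44, 0.92) = (-0.068, 0.224)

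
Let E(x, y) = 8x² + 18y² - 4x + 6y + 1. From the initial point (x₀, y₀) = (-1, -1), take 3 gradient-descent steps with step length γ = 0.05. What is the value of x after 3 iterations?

∇E = (16x - 4, 36y + 6)
Step 1: at (-1, -1), ∇E = (-20, -30) → (-1, -1) − 0.05·(-20, -30) = (0, 0.5)
Step 2: at (0, 0.5), ∇E = (-4, 24) → (0, 0.5) − 0.05·(-4, 24) = (0.2, -0.7)
Step 3: at (0.2, -0.7), ∇E = (-0.8, -19.2) → (0.2, -0.7) − 0.05·(-0.8, -19.2) = (0.24, 0.26)
x = 0.24

0.24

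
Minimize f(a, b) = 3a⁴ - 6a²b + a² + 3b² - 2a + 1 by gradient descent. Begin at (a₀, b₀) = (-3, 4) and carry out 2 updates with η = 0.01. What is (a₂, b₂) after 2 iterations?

(-1.48692864, 4.117264)

∇f = (12a³ - 12ab + 2a - 2, -6a² + 6b)
Step 1: at (-3, 4), ∇f = (-188, -30) → (-3, 4) − 0.01·(-188, -30) = (-1.12, 4.3)
Step 2: at (-1.12, 4.3), ∇f = (36.692864, 18.2736) → (-1.12, 4.3) − 0.01·(36.692864, 18.2736) = (-1.48692864, 4.117264)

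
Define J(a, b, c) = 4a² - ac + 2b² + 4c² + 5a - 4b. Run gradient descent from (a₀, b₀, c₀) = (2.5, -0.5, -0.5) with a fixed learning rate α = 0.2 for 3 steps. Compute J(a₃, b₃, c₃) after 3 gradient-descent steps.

∇J = (8a - c + 5, 4b - 4, -a + 8c)
Step 1: at (2.5, -0.5, -0.5), ∇J = (25.5, -6, -6.5) → (2.5, -0.5, -0.5) − 0.2·(25.5, -6, -6.5) = (-2.6, 0.7, 0.8)
Step 2: at (-2.6, 0.7, 0.8), ∇J = (-16.6, -1.2, 9) → (-2.6, 0.7, 0.8) − 0.2·(-16.6, -1.2, 9) = (0.72, 0.94, -1)
Step 3: at (0.72, 0.94, -1), ∇J = (11.76, -0.24, -8.72) → (0.72, 0.94, -1) − 0.2·(11.76, -0.24, -8.72) = (-1.632, 0.988, 0.744)
J(-1.632, 0.988, 0.744) = 3.922336

3.922336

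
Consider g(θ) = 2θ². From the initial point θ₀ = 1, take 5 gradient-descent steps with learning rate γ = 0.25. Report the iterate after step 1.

g′(θ) = 4θ
θ₁ = 1 − 0.25·4 = 0

0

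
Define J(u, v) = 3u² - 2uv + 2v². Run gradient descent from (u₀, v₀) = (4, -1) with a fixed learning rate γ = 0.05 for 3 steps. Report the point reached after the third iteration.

∇J = (6u - 2v, -2u + 4v)
(u₁, v₁) = (4, -1) − 0.05·(26, -12) = (2.7, -0.4)
(u₂, v₂) = (2.7, -0.4) − 0.05·(17, -7) = (1.85, -0.05)
(u₃, v₃) = (1.85, -0.05) − 0.05·(11.2, -3.9) = (1.29, 0.145)

(1.29, 0.145)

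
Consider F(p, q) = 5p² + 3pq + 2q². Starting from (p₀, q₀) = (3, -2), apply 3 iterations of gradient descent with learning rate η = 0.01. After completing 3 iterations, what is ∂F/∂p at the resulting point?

∇F = (10p + 3q, 3p + 4q)
(p₁, q₁) = (3, -2) − 0.01·(24, 1) = (2.76, -2.01)
(p₂, q₂) = (2.76, -2.01) − 0.01·(21.57, 0.24) = (2.5443, -2.0124)
(p₃, q₃) = (2.5443, -2.0124) − 0.01·(19.4058, -0.4167) = (2.350242, -2.008233)
∂F/∂p at (2.350242, -2.008233) = 17.477721

17.477721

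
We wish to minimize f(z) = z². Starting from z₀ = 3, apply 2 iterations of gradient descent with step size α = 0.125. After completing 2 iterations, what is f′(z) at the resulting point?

3.375

f′(z) = 2z
z₁ = 3 − 0.125·6 = 2.25
z₂ = 2.25 − 0.125·4.5 = 1.6875
f′(z) at (1.6875) = 3.375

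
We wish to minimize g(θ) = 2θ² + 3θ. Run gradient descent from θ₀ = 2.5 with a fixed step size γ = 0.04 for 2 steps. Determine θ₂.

g′(θ) = 4θ + 3
Step 1: g′(2.5) = 13; θ₁ = 2.5 − 0.04·13 = 1.98
Step 2: g′(1.98) = 10.92; θ₂ = 1.98 − 0.04·10.92 = 1.5432

1.5432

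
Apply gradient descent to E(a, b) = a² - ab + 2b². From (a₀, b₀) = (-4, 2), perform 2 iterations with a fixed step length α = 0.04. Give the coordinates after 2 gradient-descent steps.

(-3.2512, 1.1328)

∇E = (2a - b, -a + 4b)
(a₁, b₁) = (-4, 2) − 0.04·(-10, 12) = (-3.6, 1.52)
(a₂, b₂) = (-3.6, 1.52) − 0.04·(-8.72, 9.68) = (-3.2512, 1.1328)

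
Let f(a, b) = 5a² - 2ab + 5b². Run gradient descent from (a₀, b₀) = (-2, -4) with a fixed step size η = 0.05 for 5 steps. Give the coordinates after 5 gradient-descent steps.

∇f = (10a - 2b, -2a + 10b)
(a₁, b₁) = (-2, -4) − 0.05·(-12, -36) = (-1.4, -2.2)
(a₂, b₂) = (-1.4, -2.2) − 0.05·(-9.6, -19.2) = (-0.92, -1.24)
(a₃, b₃) = (-0.92, -1.24) − 0.05·(-6.72, -10.56) = (-0.584, -0.712)
(a₄, b₄) = (-0.584, -0.712) − 0.05·(-4.416, -5.952) = (-0.3632, -0.4144)
(a₅, b₅) = (-0.3632, -0.4144) − 0.05·(-2.8032, -3.4176) = (-0.22304, -0.24352)

(-0.22304, -0.24352)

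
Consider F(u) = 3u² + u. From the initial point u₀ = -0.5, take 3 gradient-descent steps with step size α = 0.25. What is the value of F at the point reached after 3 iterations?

-0.078125

F′(u) = 6u + 1
u₁ = -0.5 − 0.25·(-2) = 0
u₂ = 0 − 0.25·1 = -0.25
u₃ = -0.25 − 0.25·(-0.5) = -0.125
F(-0.125) = -0.078125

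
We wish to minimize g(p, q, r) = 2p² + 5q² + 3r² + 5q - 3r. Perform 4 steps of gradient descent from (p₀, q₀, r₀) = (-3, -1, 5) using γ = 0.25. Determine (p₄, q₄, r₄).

(0, -3.03125, 0.78125)

∇g = (4p, 10q + 5, 6r - 3)
(p₁, q₁, r₁) = (-3, -1, 5) − 0.25·(-12, -5, 27) = (0, 0.25, -1.75)
(p₂, q₂, r₂) = (0, 0.25, -1.75) − 0.25·(0, 7.5, -13.5) = (0, -1.625, 1.625)
(p₃, q₃, r₃) = (0, -1.625, 1.625) − 0.25·(0, -11.25, 6.75) = (0, 1.1875, -0.0625)
(p₄, q₄, r₄) = (0, 1.1875, -0.0625) − 0.25·(0, 16.875, -3.375) = (0, -3.03125, 0.78125)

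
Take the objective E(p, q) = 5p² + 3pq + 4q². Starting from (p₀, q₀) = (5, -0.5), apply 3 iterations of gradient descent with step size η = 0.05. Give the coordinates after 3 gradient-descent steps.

(0.8749375, -0.8265)

∇E = (10p + 3q, 3p + 8q)
Step 1: at (5, -0.5), ∇E = (48.5, 11) → (5, -0.5) − 0.05·(48.5, 11) = (2.575, -1.05)
Step 2: at (2.575, -1.05), ∇E = (22.6, -0.675) → (2.575, -1.05) − 0.05·(22.6, -0.675) = (1.445, -1.01625)
Step 3: at (1.445, -1.01625), ∇E = (11.40125, -3.795) → (1.445, -1.01625) − 0.05·(11.40125, -3.795) = (0.8749375, -0.8265)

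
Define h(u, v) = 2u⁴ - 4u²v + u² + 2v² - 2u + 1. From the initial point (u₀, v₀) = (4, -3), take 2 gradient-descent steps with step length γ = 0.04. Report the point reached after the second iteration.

∇h = (8u³ - 8uv + 2u - 2, -4u² + 4v)
Step 1: at (4, -3), ∇h = (614, -76) → (4, -3) − 0.04·(614, -76) = (-20.56, 0.04)
Step 2: at (-20.56, 0.04), ∇h = (-69564.473728, -1690.6944) → (-20.56, 0.04) − 0.04·(-69564.473728, -1690.6944) = (2762.01894912, 67.667776)

(2762.01894912, 67.667776)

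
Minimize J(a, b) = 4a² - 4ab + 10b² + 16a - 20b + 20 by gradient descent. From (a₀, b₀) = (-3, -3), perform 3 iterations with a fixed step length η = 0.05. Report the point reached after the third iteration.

(-2.312, 0.472)

∇J = (8a - 4b + 16, -4a + 20b - 20)
Step 1: at (-3, -3), ∇J = (4, -68) → (-3, -3) − 0.05·(4, -68) = (-3.2, 0.4)
Step 2: at (-3.2, 0.4), ∇J = (-11.2, 0.8) → (-3.2, 0.4) − 0.05·(-11.2, 0.8) = (-2.64, 0.36)
Step 3: at (-2.64, 0.36), ∇J = (-6.56, -2.24) → (-2.64, 0.36) − 0.05·(-6.56, -2.24) = (-2.312, 0.472)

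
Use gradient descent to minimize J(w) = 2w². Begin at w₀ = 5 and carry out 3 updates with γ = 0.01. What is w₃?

J′(w) = 4w
w₁ = 5 − 0.01·20 = 4.8
w₂ = 4.8 − 0.01·19.2 = 4.608
w₃ = 4.608 − 0.01·18.432 = 4.42368

4.42368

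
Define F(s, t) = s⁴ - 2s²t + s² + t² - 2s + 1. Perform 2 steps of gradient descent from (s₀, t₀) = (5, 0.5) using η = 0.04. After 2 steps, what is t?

20.071712

∇F = (4s³ - 4st + 2s - 2, -2s² + 2t)
Step 1: at (5, 0.5), ∇F = (498, -49) → (5, 0.5) − 0.04·(498, -49) = (-14.92, 2.46)
Step 2: at (-14.92, 2.46), ∇F = (-13170.177152, -440.2928) → (-14.92, 2.46) − 0.04·(-13170.177152, -440.2928) = (511.88708608, 20.071712)
t = 20.071712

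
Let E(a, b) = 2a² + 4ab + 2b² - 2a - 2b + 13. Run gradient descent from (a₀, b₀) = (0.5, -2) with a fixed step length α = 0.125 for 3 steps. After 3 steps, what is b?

∇E = (4a + 4b - 2, 4a + 4b - 2)
Step 1: at (0.5, -2), ∇E = (-8, -8) → (0.5, -2) − 0.125·(-8, -8) = (1.5, -1)
Step 2: at (1.5, -1), ∇E = (0, 0) → (1.5, -1) − 0.125·(0, 0) = (1.5, -1)
Step 3: at (1.5, -1), ∇E = (0, 0) → (1.5, -1) − 0.125·(0, 0) = (1.5, -1)
b = -1

-1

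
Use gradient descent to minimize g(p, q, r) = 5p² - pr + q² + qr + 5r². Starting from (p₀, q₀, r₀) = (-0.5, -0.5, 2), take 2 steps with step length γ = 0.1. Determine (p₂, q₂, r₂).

∇g = (10p - r, 2q + r, -p + q + 10r)
(p₁, q₁, r₁) = (-0.5, -0.5, 2) − 0.1·(-7, 1, 20) = (0.2, -0.6, 0)
(p₂, q₂, r₂) = (0.2, -0.6, 0) − 0.1·(2, -1.2, -0.8) = (0, -0.48, 0.08)

(0, -0.48, 0.08)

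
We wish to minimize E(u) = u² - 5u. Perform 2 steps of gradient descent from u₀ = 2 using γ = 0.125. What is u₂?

E′(u) = 2u - 5
u₁ = 2 − 0.125·(-1) = 2.125
u₂ = 2.125 − 0.125·(-0.75) = 2.21875

2.21875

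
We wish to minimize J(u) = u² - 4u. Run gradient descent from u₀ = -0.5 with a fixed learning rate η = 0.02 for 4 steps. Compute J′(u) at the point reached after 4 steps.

-4.2467328

J′(u) = 2u - 4
Step 1: J′(-0.5) = -5; u₁ = -0.5 − 0.02·(-5) = -0.4
Step 2: J′(-0.4) = -4.8; u₂ = -0.4 − 0.02·(-4.8) = -0.304
Step 3: J′(-0.304) = -4.608; u₃ = -0.304 − 0.02·(-4.608) = -0.21184
Step 4: J′(-0.21184) = -4.42368; u₄ = -0.21184 − 0.02·(-4.42368) = -0.1233664
J′(u) at (-0.1233664) = -4.2467328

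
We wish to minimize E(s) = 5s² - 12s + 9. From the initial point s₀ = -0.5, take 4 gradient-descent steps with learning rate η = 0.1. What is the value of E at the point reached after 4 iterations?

1.8

E′(s) = 10s - 12
Step 1: E′(-0.5) = -17; s₁ = -0.5 − 0.1·(-17) = 1.2
Step 2: E′(1.2) = 0; s₂ = 1.2 − 0.1·0 = 1.2
Step 3: E′(1.2) = 0; s₃ = 1.2 − 0.1·0 = 1.2
Step 4: E′(1.2) = 0; s₄ = 1.2 − 0.1·0 = 1.2
E(1.2) = 1.8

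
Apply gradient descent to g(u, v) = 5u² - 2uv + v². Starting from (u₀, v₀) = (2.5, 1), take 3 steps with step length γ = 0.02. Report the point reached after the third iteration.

(1.383488, 1.122208)

∇g = (10u - 2v, -2u + 2v)
(u₁, v₁) = (2.5, 1) − 0.02·(23, -3) = (2.04, 1.06)
(u₂, v₂) = (2.04, 1.06) − 0.02·(18.28, -1.96) = (1.6744, 1.0992)
(u₃, v₃) = (1.6744, 1.0992) − 0.02·(14.5456, -1.1504) = (1.383488, 1.122208)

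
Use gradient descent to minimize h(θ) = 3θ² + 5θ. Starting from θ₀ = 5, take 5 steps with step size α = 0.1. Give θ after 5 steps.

h′(θ) = 6θ + 5
θ₁ = 5 − 0.1·35 = 1.5
θ₂ = 1.5 − 0.1·14 = 0.1
θ₃ = 0.1 − 0.1·5.6 = -0.46
θ₄ = -0.46 − 0.1·2.24 = -0.684
θ₅ = -0.684 − 0.1·0.896 = -0.7736

-0.7736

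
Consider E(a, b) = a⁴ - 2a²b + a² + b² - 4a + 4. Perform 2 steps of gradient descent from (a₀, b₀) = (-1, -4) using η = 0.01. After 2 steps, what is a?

∇E = (4a³ - 4ab + 2a - 4, -2a² + 2b)
Step 1: at (-1, -4), ∇E = (-26, -10) → (-1, -4) − 0.01·(-26, -10) = (-0.74, -3.9)
Step 2: at (-0.74, -3.9), ∇E = (-18.644896, -8.8952) → (-0.74, -3.9) − 0.01·(-18.644896, -8.8952) = (-0.55355104, -3.811048)
a = -0.55355104

-0.55355104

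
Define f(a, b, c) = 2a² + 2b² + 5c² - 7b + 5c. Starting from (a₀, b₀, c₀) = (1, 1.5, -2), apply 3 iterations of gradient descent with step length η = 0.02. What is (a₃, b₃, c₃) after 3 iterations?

∇f = (4a, 4b - 7, 10c + 5)
Step 1: at (1, 1.5, -2), ∇f = (4, -1, -15) → (1, 1.5, -2) − 0.02·(4, -1, -15) = (0.92, 1.52, -1.7)
Step 2: at (0.92, 1.52, -1.7), ∇f = (3.68, -0.92, -12) → (0.92, 1.52, -1.7) − 0.02·(3.68, -0.92, -12) = (0.8464, 1.5384, -1.46)
Step 3: at (0.8464, 1.5384, -1.46), ∇f = (3.3856, -0.8464, -9.6) → (0.8464, 1.5384, -1.46) − 0.02·(3.3856, -0.8464, -9.6) = (0.778688, 1.555328, -1.268)

(0.778688, 1.555328, -1.268)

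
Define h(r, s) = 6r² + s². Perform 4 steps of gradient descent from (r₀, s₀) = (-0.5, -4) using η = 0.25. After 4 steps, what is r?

∇h = (12r, 2s)
Step 1: at (-0.5, -4), ∇h = (-6, -8) → (-0.5, -4) − 0.25·(-6, -8) = (1, -2)
Step 2: at (1, -2), ∇h = (12, -4) → (1, -2) − 0.25·(12, -4) = (-2, -1)
Step 3: at (-2, -1), ∇h = (-24, -2) → (-2, -1) − 0.25·(-24, -2) = (4, -0.5)
Step 4: at (4, -0.5), ∇h = (48, -1) → (4, -0.5) − 0.25·(48, -1) = (-8, -0.25)
r = -8

-8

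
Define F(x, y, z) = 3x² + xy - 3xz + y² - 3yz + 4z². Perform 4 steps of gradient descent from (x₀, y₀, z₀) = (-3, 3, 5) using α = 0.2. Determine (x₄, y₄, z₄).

∇F = (6x + y - 3z, x + 2y - 3z, -3x - 3y + 8z)
(x₁, y₁, z₁) = (-3, 3, 5) − 0.2·(-30, -12, 40) = (3, 5.4, -3)
(x₂, y₂, z₂) = (3, 5.4, -3) − 0.2·(32.4, 22.8, -49.2) = (-3.48, 0.84, 6.84)
(x₃, y₃, z₃) = (-3.48, 0.84, 6.84) − 0.2·(-40.56, -22.32, 62.64) = (4.632, 5.304, -5.688)
(x₄, y₄, z₄) = (4.632, 5.304, -5.688) − 0.2·(50.16, 32.304, -75.312) = (-5.4, -1.1568, 9.3744)

(-5.4, -1.1568, 9.3744)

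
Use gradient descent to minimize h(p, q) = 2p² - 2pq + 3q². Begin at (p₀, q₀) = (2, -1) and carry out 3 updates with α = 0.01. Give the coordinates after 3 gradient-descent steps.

(1.7176, -0.7234)

∇h = (4p - 2q, -2p + 6q)
(p₁, q₁) = (2, -1) − 0.01·(10, -10) = (1.9, -0.9)
(p₂, q₂) = (1.9, -0.9) − 0.01·(9.4, -9.2) = (1.806, -0.808)
(p₃, q₃) = (1.806, -0.808) − 0.01·(8.84, -8.46) = (1.7176, -0.7234)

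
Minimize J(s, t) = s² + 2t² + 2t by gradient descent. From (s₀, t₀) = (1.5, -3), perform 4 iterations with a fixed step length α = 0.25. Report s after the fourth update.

0.09375

∇J = (2s, 4t + 2)
(s₁, t₁) = (1.5, -3) − 0.25·(3, -10) = (0.75, -0.5)
(s₂, t₂) = (0.75, -0.5) − 0.25·(1.5, 0) = (0.375, -0.5)
(s₃, t₃) = (0.375, -0.5) − 0.25·(0.75, 0) = (0.1875, -0.5)
(s₄, t₄) = (0.1875, -0.5) − 0.25·(0.375, 0) = (0.09375, -0.5)
s = 0.09375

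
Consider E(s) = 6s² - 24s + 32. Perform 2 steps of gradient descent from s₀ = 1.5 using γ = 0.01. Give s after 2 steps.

1.6128

E′(s) = 12s - 24
s₁ = 1.5 − 0.01·(-6) = 1.56
s₂ = 1.56 − 0.01·(-5.28) = 1.6128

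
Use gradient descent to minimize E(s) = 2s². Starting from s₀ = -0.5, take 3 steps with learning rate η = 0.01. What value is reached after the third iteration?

E′(s) = 4s
s₁ = -0.5 − 0.01·(-2) = -0.48
s₂ = -0.48 − 0.01·(-1.92) = -0.4608
s₃ = -0.4608 − 0.01·(-1.8432) = -0.442368

-0.442368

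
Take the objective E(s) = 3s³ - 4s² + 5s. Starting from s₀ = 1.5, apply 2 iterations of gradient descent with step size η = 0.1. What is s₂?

E′(s) = 9s² - 8s + 5
s₁ = 1.5 − 0.1·13.25 = 0.175
s₂ = 0.175 − 0.1·3.875625 = -0.2125625

-0.2125625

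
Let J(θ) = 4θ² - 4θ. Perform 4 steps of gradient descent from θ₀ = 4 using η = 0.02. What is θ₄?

2.24254976

J′(θ) = 8θ - 4
θ₁ = 4 − 0.02·28 = 3.44
θ₂ = 3.44 − 0.02·23.52 = 2.9696
θ₃ = 2.9696 − 0.02·19.7568 = 2.574464
θ₄ = 2.574464 − 0.02·16.595712 = 2.24254976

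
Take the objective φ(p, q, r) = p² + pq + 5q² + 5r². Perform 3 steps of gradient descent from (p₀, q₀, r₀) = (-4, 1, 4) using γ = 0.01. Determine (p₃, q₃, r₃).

(-3.792437, 0.835378, 2.916)

∇φ = (2p + q, p + 10q, 10r)
(p₁, q₁, r₁) = (-4, 1, 4) − 0.01·(-7, 6, 40) = (-3.93, 0.94, 3.6)
(p₂, q₂, r₂) = (-3.93, 0.94, 3.6) − 0.01·(-6.92, 5.47, 36) = (-3.8608, 0.8853, 3.24)
(p₃, q₃, r₃) = (-3.8608, 0.8853, 3.24) − 0.01·(-6.8363, 4.9922, 32.4) = (-3.792437, 0.835378, 2.916)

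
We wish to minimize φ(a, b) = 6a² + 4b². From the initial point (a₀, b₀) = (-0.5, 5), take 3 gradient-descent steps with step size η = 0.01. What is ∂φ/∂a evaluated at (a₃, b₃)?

∇φ = (12a, 8b)
(a₁, b₁) = (-0.5, 5) − 0.01·(-6, 40) = (-0.44, 4.6)
(a₂, b₂) = (-0.44, 4.6) − 0.01·(-5.28, 36.8) = (-0.3872, 4.232)
(a₃, b₃) = (-0.3872, 4.232) − 0.01·(-4.6464, 33.856) = (-0.340736, 3.89344)
∂φ/∂a at (-0.340736, 3.89344) = -4.088832

-4.088832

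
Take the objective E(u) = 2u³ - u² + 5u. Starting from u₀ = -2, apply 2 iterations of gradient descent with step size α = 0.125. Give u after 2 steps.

E′(u) = 6u² - 2u + 5
u₁ = -2 − 0.125·33 = -6.125
u₂ = -6.125 − 0.125·242.34375 = -36.41796875

-36.41796875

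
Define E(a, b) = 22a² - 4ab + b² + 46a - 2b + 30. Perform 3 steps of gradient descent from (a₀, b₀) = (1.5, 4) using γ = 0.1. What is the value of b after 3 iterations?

∇E = (44a - 4b + 46, -4a + 2b - 2)
Step 1: at (1.5, 4), ∇E = (96, 0) → (1.5, 4) − 0.1·(96, 0) = (-8.1, 4)
Step 2: at (-8.1, 4), ∇E = (-326.4, 38.4) → (-8.1, 4) − 0.1·(-326.4, 38.4) = (24.54, 0.16)
Step 3: at (24.54, 0.16), ∇E = (1125.12, -99.84) → (24.54, 0.16) − 0.1·(1125.12, -99.84) = (-87.972, 10.144)
b = 10.144

10.144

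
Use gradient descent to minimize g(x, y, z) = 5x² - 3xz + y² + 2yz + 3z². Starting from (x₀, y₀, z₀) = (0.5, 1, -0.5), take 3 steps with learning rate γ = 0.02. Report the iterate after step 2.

(0.269, 0.9588, -0.413)

∇g = (10x - 3z, 2y + 2z, -3x + 2y + 6z)
Step 1: at (0.5, 1, -0.5), ∇g = (6.5, 1, -2.5) → (0.5, 1, -0.5) − 0.02·(6.5, 1, -2.5) = (0.37, 0.98, -0.45)
Step 2: at (0.37, 0.98, -0.45), ∇g = (5.05, 1.06, -1.85) → (0.37, 0.98, -0.45) − 0.02·(5.05, 1.06, -1.85) = (0.269, 0.9588, -0.413)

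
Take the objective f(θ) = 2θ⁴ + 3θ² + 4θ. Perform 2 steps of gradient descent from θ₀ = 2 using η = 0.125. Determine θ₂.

f′(θ) = 8θ³ + 6θ + 4
Step 1: f′(2) = 80; θ₁ = 2 − 0.125·80 = -8
Step 2: f′(-8) = -4140; θ₂ = -8 − 0.125·(-4140) = 509.5

509.5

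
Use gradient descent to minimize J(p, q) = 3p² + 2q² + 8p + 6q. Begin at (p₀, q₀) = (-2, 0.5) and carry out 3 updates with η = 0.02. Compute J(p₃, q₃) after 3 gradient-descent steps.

∇J = (6p + 8, 4q + 6)
(p₁, q₁) = (-2, 0.5) − 0.02·(-4, 8) = (-1.92, 0.34)
(p₂, q₂) = (-1.92, 0.34) − 0.02·(-3.52, 7.36) = (-1.8496, 0.1928)
(p₃, q₃) = (-1.8496, 0.1928) − 0.02·(-3.0976, 6.7712) = (-1.787648, 0.057376)
J(-1.787648, 0.057376) = -4.363287873536

-4.363287873536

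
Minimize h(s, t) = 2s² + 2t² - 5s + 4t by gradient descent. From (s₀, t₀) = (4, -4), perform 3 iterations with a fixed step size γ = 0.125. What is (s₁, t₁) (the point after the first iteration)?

(2.625, -2.5)

∇h = (4s - 5, 4t + 4)
(s₁, t₁) = (4, -4) − 0.125·(11, -12) = (2.625, -2.5)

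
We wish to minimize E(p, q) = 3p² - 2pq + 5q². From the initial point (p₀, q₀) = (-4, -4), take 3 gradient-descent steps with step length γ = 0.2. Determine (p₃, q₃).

(-1.312, 3.168)

∇E = (6p - 2q, -2p + 10q)
(p₁, q₁) = (-4, -4) − 0.2·(-16, -32) = (-0.8, 2.4)
(p₂, q₂) = (-0.8, 2.4) − 0.2·(-9.6, 25.6) = (1.12, -2.72)
(p₃, q₃) = (1.12, -2.72) − 0.2·(12.16, -29.44) = (-1.312, 3.168)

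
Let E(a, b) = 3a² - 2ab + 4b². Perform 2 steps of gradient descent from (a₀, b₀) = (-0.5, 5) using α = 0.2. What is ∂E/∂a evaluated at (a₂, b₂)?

∇E = (6a - 2b, -2a + 8b)
(a₁, b₁) = (-0.5, 5) − 0.2·(-13, 41) = (2.1, -3.2)
(a₂, b₂) = (2.1, -3.2) − 0.2·(19, -29.8) = (-1.7, 2.76)
∂E/∂a at (-1.7, 2.76) = -15.72

-15.72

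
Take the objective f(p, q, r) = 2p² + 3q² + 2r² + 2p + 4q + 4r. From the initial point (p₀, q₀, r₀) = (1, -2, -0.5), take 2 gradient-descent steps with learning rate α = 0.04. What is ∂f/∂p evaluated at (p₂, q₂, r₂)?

∇f = (4p + 2, 6q + 4, 4r + 4)
(p₁, q₁, r₁) = (1, -2, -0.5) − 0.04·(6, -8, 2) = (0.76, -1.68, -0.58)
(p₂, q₂, r₂) = (0.76, -1.68, -0.58) − 0.04·(5.04, -6.08, 1.68) = (0.5584, -1.4368, -0.6472)
∂f/∂p at (0.5584, -1.4368, -0.6472) = 4.2336

4.2336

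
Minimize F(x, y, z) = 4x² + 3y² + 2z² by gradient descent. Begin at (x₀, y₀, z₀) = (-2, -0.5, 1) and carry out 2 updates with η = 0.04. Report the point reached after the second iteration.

(-0.9248, -0.2888, 0.7056)

∇F = (8x, 6y, 4z)
Step 1: at (-2, -0.5, 1), ∇F = (-16, -3, 4) → (-2, -0.5, 1) − 0.04·(-16, -3, 4) = (-1.36, -0.38, 0.84)
Step 2: at (-1.36, -0.38, 0.84), ∇F = (-10.88, -2.28, 3.36) → (-1.36, -0.38, 0.84) − 0.04·(-10.88, -2.28, 3.36) = (-0.9248, -0.2888, 0.7056)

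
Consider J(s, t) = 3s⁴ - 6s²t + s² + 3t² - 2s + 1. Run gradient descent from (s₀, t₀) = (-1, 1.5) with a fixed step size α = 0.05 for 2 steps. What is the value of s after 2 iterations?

∇J = (12s³ - 12st + 2s - 2, -6s² + 6t)
(s₁, t₁) = (-1, 1.5) − 0.05·(2, 3) = (-1.1, 1.35)
(s₂, t₂) = (-1.1, 1.35) − 0.05·(-2.352, 0.84) = (-0.9824, 1.308)
s = -0.9824

-0.9824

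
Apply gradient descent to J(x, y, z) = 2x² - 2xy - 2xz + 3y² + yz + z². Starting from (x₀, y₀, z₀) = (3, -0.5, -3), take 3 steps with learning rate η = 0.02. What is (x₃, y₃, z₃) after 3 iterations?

(2.00284, 0.08148, -2.33582)

∇J = (4x - 2y - 2z, -2x + 6y + z, -2x + y + 2z)
(x₁, y₁, z₁) = (3, -0.5, -3) − 0.02·(19, -12, -12.5) = (2.62, -0.26, -2.75)
(x₂, y₂, z₂) = (2.62, -0.26, -2.75) − 0.02·(16.5, -9.55, -11) = (2.29, -0.069, -2.53)
(x₃, y₃, z₃) = (2.29, -0.069, -2.53) − 0.02·(14.358, -7.524, -9.709) = (2.00284, 0.08148, -2.33582)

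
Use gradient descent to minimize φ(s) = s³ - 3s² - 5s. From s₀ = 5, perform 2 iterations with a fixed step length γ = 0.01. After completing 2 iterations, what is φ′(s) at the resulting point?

φ′(s) = 3s² - 6s - 5
Step 1: φ′(5) = 40; s₁ = 5 − 0.01·40 = 4.6
Step 2: φ′(4.6) = 30.88; s₂ = 4.6 − 0.01·30.88 = 4.2912
φ′(s) at (4.2912) = 24.49599232

24.49599232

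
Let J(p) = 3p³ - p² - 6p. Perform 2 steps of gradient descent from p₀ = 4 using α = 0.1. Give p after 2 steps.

-83.1

J′(p) = 9p² - 2p - 6
p₁ = 4 − 0.1·130 = -9
p₂ = -9 − 0.1·741 = -83.1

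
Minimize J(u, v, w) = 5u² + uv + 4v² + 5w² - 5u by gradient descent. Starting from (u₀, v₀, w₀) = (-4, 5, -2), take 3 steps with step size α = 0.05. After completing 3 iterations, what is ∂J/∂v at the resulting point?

9.754

∇J = (10u + v - 5, u + 8v, 10w)
(u₁, v₁, w₁) = (-4, 5, -2) − 0.05·(-40, 36, -20) = (-2, 3.2, -1)
(u₂, v₂, w₂) = (-2, 3.2, -1) − 0.05·(-21.8, 23.6, -10) = (-0.91, 2.02, -0.5)
(u₃, v₃, w₃) = (-0.91, 2.02, -0.5) − 0.05·(-12.08, 15.25, -5) = (-0.306, 1.2575, -0.25)
∂J/∂v at (-0.306, 1.2575, -0.25) = 9.754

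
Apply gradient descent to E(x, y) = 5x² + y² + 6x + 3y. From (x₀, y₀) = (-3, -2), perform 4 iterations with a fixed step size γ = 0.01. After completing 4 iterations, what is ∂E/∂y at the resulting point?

-0.92236816

∇E = (10x + 6, 2y + 3)
(x₁, y₁) = (-3, -2) − 0.01·(-24, -1) = (-2.76, -1.99)
(x₂, y₂) = (-2.76, -1.99) − 0.01·(-21.6, -0.98) = (-2.544, -1.9802)
(x₃, y₃) = (-2.544, -1.9802) − 0.01·(-19.44, -0.9604) = (-2.3496, -1.970596)
(x₄, y₄) = (-2.3496, -1.970596) − 0.01·(-17.496, -0.941192) = (-2.17464, -1.96118408)
∂E/∂y at (-2.17464, -1.96118408) = -0.92236816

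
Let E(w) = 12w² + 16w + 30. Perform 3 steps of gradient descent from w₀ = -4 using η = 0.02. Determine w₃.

E′(w) = 24w + 16
Step 1: E′(-4) = -80; w₁ = -4 − 0.02·(-80) = -2.4
Step 2: E′(-2.4) = -41.6; w₂ = -2.4 − 0.02·(-41.6) = -1.568
Step 3: E′(-1.568) = -21.632; w₃ = -1.568 − 0.02·(-21.632) = -1.13536

-1.13536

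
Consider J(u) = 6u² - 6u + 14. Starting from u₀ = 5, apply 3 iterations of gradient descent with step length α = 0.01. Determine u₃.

3.566624

J′(u) = 12u - 6
Step 1: J′(5) = 54; u₁ = 5 − 0.01·54 = 4.46
Step 2: J′(4.46) = 47.52; u₂ = 4.46 − 0.01·47.52 = 3.9848
Step 3: J′(3.9848) = 41.8176; u₃ = 3.9848 − 0.01·41.8176 = 3.566624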